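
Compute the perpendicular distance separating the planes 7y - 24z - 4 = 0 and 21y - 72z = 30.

Divide the second equation by 3 to match normals: 7y - 24z = 10.
Both planes have normal n = (0, 7, -24), |n| = 25. Any point on the first plane is at distance |10 − 4|/|n| = 6/25 from the second.

6/25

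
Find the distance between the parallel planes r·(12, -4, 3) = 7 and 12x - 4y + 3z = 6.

With common normal n = (12, -4, 3) (|n| = 13), the distance is |7 − 6|/|n| = 1/13.

1/13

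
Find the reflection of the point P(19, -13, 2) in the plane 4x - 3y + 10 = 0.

With n = (4, -3, 0), the signed offset is (n·P − (-10))/|n|² = 125/25 = 5.
P' = P − 2t·n = (19, -13, 2) − 10·(4, -3, 0) = (-21, 17, 2).

(-21, 17, 2)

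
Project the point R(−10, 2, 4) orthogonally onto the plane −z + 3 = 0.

n = (0, 0, −1), |n|² = 1, and n·R − (-3) = -1.
t = -1/1 = -1, so the foot is R − t·n = (−10, 2, 4) − (-1)·(0, 0, −1) = (−10, 2, 3).

(-10, 2, 3)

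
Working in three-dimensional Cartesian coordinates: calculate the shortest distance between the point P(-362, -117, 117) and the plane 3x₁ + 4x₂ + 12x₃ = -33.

9

d = |3·(-362) + 4·(-117) + 12·117 − (-33)| / √(9 + 16 + 144) = |-117| / 13 = 9.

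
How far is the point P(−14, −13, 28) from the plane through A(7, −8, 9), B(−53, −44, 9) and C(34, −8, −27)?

AB = (−60, −36, 0) and AC = (27, 0, −36), so a normal is n = AB × AC = (1296, −2160, 972).
Then n·(−14, −13, 28) − 35100 = 2052.
|n| = √(1679616 + 4665600 + 944784) = 2700, so the distance is |2052|/2700 = 19/25.

19/25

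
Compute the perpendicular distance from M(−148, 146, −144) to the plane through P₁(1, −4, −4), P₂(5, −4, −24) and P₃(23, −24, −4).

8

P₁P₂ = (4, 0, −20) and P₁P₃ = (22, −20, 0), so a normal is n = P₁P₂ × P₁P₃ = (−400, −440, −80).
Then n·(−148, 146, −144) − 1680 = 4800.
|n| = √(160000 + 193600 + 6400) = 600, so the distance is |4800|/600 = 8.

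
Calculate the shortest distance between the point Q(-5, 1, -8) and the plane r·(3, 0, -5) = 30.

5/√34

n = (3, 0, -5); n·P − 30 = -5; |n| = √34; distance = 5/√34.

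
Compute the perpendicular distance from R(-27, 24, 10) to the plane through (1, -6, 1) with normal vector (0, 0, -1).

9

The plane has equation n·(r − (1, -6, 1)) = 0, i.e. n·r = -1.
n = (0, 0, -1); n·P − (-1) = -9; |n| = 1; distance = 9/1 = 9.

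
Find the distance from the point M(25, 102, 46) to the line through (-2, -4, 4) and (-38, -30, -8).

9√65

A direction vector is d = (-36, -26, -12).
AP = (27, 106, 42), and AP × d = (-180, -1188, 3114).
|AP × d|² = 11140740 and |d|² = 2116, so the distance is √(11140740/2116) = √5265 = 9√65.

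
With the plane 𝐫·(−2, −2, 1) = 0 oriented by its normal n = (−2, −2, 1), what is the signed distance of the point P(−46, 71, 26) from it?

n·P − 0 = -24.
|n| = 3, so the signed distance is -24/3 = -8.

-8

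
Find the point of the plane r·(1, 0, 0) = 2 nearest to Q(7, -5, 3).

n = (1, 0, 0), |n|² = 1, and n·Q − 2 = 5.
t = 5/1 = 5, so the foot is Q − t·n = (7, -5, 3) − 5·(1, 0, 0) = (2, -5, 3).

(2, -5, 3)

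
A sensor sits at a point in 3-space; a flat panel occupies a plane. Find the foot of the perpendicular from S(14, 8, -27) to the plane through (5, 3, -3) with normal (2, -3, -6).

(8, 17, -9)

The perpendicular from S has direction n = (2, -3, -6): r = (14, 8, -27) + λ(2, -3, -6).
Substitute into the plane: n·(S + λn) = 19 gives 166 + 49λ = 19, so λ = -3.
Foot = (14, 8, -27) + (-3)·(2, -3, -6) = (8, 17, -9).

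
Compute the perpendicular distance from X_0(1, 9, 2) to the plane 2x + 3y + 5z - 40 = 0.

√38/38

Normal vector n = (2, 3, 5), and n·(1, 9, 2) - 40 = -1.
|n| = √(4 + 9 + 25) = √38, so the distance is |-1|/√38 = √38/38.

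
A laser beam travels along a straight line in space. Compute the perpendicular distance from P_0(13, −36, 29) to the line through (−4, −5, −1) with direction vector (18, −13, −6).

√1621

Direction vector d = (18, −13, −6).
AP = (17, −31, 30); AP·d = 529, |AP|² = 2150, |d|² = 529.
distance² = |AP|² − (AP·d)²/|d|² = 2150 − 279841/529 = 1621, so the distance is √1621.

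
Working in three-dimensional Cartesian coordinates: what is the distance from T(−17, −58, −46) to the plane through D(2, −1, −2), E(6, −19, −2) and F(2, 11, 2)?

DE = (4, −18, 0) and DF = (0, 12, 4), so a normal is n = DE × DF = (−72, −16, 48).
Then n·(−17, −58, −46) − (−224) = 168.
|n| = √(5184 + 256 + 2304) = 88, so the distance is |168|/88 = 21/11.

21/11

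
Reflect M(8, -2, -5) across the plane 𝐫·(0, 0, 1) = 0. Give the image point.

With n = (0, 0, 1), the signed offset is (n·M − 0)/|n|² = -5/1 = -5.
M' = M − 2t·n = (8, -2, -5) − (-10)·(0, 0, 1) = (8, -2, 5).

(8, -2, 5)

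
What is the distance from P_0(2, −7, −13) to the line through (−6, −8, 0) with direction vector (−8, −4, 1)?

3√17

Direction vector d = (−8, −4, 1).
AP = (8, 1, −13), and AP × d = (−51, 96, −24).
|AP × d|² = 12393 and |d|² = 81, so the distance is √(12393/81) = √153 = 3√17.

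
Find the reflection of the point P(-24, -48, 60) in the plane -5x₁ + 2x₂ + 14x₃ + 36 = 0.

(16, -64, -52)

With n = (-5, 2, 14), the signed offset is (n·P − (-36))/|n|² = 900/225 = 4.
P' = P − 2t·n = (-24, -48, 60) − 8·(-5, 2, 14) = (16, -64, -52).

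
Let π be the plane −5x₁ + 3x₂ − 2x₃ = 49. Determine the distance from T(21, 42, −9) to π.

10/√38

n = (−5, 3, −2); n·P − 49 = -10; |n| = √38; distance = 10/√38.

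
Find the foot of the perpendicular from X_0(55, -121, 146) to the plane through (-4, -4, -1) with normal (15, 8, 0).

(980/17, -2033/17, 146)

n = (15, 8, 0), |n|² = 289, and n·X_0 − (-92) = -51.
t = -51/289 = -3/17, so the foot is X_0 − t·n = (55, -121, 146) − (-3/17)·(15, 8, 0) = (980/17, -2033/17, 146).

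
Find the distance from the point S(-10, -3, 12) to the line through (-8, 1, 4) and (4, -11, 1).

2√21

A direction vector is d = (12, -12, -3).
AP = (-2, -4, 8); AP·d = 0, |AP|² = 84, |d|² = 297.
distance² = |AP|² − (AP·d)²/|d|² = 84 − 0/297 = 84, so the distance is 2√21.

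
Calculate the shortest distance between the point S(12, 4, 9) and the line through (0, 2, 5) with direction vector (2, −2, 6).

2√30

Direction vector d = (2, −2, 6).
AP = (12, 2, 4), and AP × d = (20, −64, −28).
|AP × d|² = 5280 and |d|² = 44, so the distance is √(5280/44) = √120 = 2√30.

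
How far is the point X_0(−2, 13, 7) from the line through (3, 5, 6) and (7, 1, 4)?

3

A direction vector is d = (4, −4, −2).
AP = (−5, 8, 1), and AP × d = (−12, −6, −12).
|AP × d|² = 324 and |d|² = 36, so the distance is √(324/36) = √9 = 3.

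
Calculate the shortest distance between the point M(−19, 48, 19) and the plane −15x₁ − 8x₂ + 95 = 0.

Normal vector n = (−15, −8, 0), and n·(−19, 48, 19) − (−95) = −4.
|n| = √(225 + 64 + 0) = 17, so the distance is |-4|/17 = 4/17.

4/17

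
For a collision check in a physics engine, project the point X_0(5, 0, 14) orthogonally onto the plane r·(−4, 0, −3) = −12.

The perpendicular from X_0 has direction n = (−4, 0, −3): r = (5, 0, 14) + λ(−4, 0, −3).
Substitute into the plane: n·(X_0 + λn) = -12 gives -62 + 25λ = -12, so λ = 2.
Foot = (5, 0, 14) + 2·(−4, 0, −3) = (−3, 0, 8).

(-3, 0, 8)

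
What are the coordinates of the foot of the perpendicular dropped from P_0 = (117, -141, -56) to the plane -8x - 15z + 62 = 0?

The perpendicular from P_0 has direction n = (-8, 0, -15): r = (117, -141, -56) + t(-8, 0, -15).
Substitute into the plane: n·(P_0 + tn) = -62 gives -96 + 289t = -62, so t = 2/17.
Foot = (117, -141, -56) + (2/17)·(-8, 0, -15) = (1973/17, -141, -982/17).

(1973/17, -141, -982/17)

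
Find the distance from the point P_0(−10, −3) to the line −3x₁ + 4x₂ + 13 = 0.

31/5

The normal to the line is n = (−3, 4) with |n| = 5.
|n·P_0 − (-13)| = |18 − (-13)| = 31, so the distance is 31/5.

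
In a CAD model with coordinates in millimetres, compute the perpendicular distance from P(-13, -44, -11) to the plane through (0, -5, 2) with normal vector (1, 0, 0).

13

The plane has equation n·(r − (0, -5, 2)) = 0, i.e. n·r = 0.
d = |1·(-13) − 0| / √(1 + 0 + 0) = |-13| / 1 = 13.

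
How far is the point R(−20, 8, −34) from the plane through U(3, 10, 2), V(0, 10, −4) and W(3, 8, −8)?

20/√30

UV = (−3, 0, −6) and UW = (0, −2, −10), so a normal is n = UV × UW = (−12, −30, 6).
d = |(-12)·(-20) + (-30)·8 + 6·(-34) − (-324)| / √(144 + 900 + 36) = |120| / (6√30) = 2√30/3.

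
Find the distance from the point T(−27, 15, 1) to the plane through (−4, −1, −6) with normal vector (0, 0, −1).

7

The plane has equation n·(r − (−4, −1, −6)) = 0, i.e. n·r = 6.
d = |(-1)·1 − 6| / √(0 + 0 + 1) = |-7| / 1 = 7.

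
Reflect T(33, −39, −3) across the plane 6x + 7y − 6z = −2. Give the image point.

With n = (6, 7, −6), the signed offset is (n·T − (-2))/|n|² = -55/121 = -5/11.
T' = T − 2t·n = (33, −39, −3) − (-10/11)·(6, 7, −6) = (423/11, −359/11, −93/11).

(423/11, -359/11, -93/11)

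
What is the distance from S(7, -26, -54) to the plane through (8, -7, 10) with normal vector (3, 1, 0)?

The plane has equation n·(r − (8, -7, 10)) = 0, i.e. n·r = 17.
Then n·(7, -26, -54) - 17 = -22.
|n| = √(9 + 1 + 0) = √10, so the distance is |-22|/√10 = 11√10/5.

11√10/5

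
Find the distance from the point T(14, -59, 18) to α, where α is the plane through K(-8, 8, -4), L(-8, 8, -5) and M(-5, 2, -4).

23√5/5

KL = (0, 0, -1) and KM = (3, -6, 0), so a normal is n = KL × KM = (-6, -3, 0).
Then n·(14, -59, 18) - 24 = 69.
|n| = √(36 + 9 + 0) = 3√5, so the distance is |69|/(3√5) = 23√5/5.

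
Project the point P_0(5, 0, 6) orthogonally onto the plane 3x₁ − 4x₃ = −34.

(2, 0, 10)

The perpendicular from P_0 has direction n = (3, 0, −4): r = (5, 0, 6) + t(3, 0, −4).
Substitute into the plane: n·(P_0 + tn) = -34 gives -9 + 25t = -34, so t = -1.
Foot = (5, 0, 6) + (-1)·(3, 0, −4) = (2, 0, 10).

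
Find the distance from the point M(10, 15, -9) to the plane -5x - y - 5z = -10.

10√51/51

n = (-5, -1, -5); n·P − (-10) = -10; |n| = √51; distance = 10/√51.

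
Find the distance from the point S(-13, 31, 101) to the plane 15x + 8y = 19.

Normal vector n = (15, 8, 0), and n·(-13, 31, 101) - 19 = 34.
|n| = √(225 + 64 + 0) = 17, so the distance is |34|/17 = 2.

2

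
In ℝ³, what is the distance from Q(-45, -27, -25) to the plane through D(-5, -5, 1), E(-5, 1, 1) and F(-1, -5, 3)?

DE = (0, 6, 0) and DF = (4, 0, 2), so a normal is n = DE × DF = (12, 0, -24).
n = (12, 0, -24); n·P − (-84) = 144; |n| = 12√5; distance = 144/(12√5) = 12√5/5.

12/√5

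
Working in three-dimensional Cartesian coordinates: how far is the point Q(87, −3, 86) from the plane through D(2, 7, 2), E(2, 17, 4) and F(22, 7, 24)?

DE = (0, 10, 2) and DF = (20, 0, 22), so a normal is n = DE × DF = (220, 40, −200).
n = (220, 40, −200); n·P − 320 = 1500; |n| = 300; distance = 1500/300 = 5.

5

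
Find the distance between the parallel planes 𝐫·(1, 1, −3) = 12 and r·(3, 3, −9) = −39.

25/√11

Divide the second equation by 3 to match normals: x₁ + x₂ − 3x₃ = -13.
With common normal n = (1, 1, −3) (|n| = √11), the distance is |12 − (-13)|/|n| = 25/√11 = 25√11/11.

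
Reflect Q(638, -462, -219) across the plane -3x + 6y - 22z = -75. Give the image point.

(14728/23, -10734/23, -4641/23)

n = (-3, 6, -22), |n|² = 529, n·Q − (-75) = 207, so t = 207/529 = 9/23.
Foot F = Q − (9/23)·n = (14701/23, -10680/23, -4839/23); the reflection is 2F − Q = (14728/23, -10734/23, -4641/23).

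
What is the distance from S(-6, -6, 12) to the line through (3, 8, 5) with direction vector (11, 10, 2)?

√101

Direction vector d = (11, 10, 2).
AP = (-9, -14, 7), and AP × d = (-98, 95, 64).
|AP × d|² = 22725 and |d|² = 225, so the distance is √(22725/225) = √101.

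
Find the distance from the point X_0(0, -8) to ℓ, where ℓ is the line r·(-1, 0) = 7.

d = |(-1)·0 + 0·(-8) − 7| / √(1 + 0) = |-7|/1 = 7.

7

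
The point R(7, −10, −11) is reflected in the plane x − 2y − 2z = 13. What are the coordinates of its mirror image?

n = (1, −2, −2), |n|² = 9, n·R − 13 = 36, so t = 36/9 = 4.
Foot F = R − 4·n = (3, −2, −3); the reflection is 2F − R = (−1, 6, 5).

(-1, 6, 5)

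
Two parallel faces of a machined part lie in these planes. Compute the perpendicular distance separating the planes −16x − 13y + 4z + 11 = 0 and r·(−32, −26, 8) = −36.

Divide the second equation by 2 to match normals: −16x − 13y + 4z = -18.
Both planes have normal n = (−16, −13, 4), |n| = 21. Any point on the first plane is at distance |(-18) − (-11)|/|n| = 7/21 = 1/3 from the second.

1/3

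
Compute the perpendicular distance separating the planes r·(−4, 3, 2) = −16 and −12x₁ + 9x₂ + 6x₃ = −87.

13/√29

Divide the second equation by 3 to match normals: −4x₁ + 3x₂ + 2x₃ = -29.
With common normal n = (−4, 3, 2) (|n| = √29), the distance is |(-16) − (-29)|/|n| = 13/√29 = 13√29/29.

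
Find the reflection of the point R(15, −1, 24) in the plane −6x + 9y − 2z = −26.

n = (−6, 9, −2), |n|² = 121, n·R − (-26) = -121, so t = -121/121 = -1.
Foot F = R − (-1)·n = (9, 8, 22); the reflection is 2F − R = (3, 17, 20).

(3, 17, 20)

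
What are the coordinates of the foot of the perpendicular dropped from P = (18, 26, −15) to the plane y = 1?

(18, 1, -15)

The perpendicular from P has direction n = (0, 1, 0): r = (18, 26, −15) + λ(0, 1, 0).
Substitute into the plane: n·(P + λn) = 1 gives 26 + 1λ = 1, so λ = -25.
Foot = (18, 26, −15) + (-25)·(0, 1, 0) = (18, 1, −15).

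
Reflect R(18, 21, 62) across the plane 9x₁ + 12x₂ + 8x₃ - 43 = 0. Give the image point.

(-36, -51, 14)

With n = (9, 12, 8), the signed offset is (n·R − 43)/|n|² = 867/289 = 3.
R' = R − 2t·n = (18, 21, 62) − 6·(9, 12, 8) = (-36, -51, 14).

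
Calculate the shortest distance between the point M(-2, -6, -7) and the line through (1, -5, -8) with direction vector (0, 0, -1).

√10

Direction vector d = (0, 0, -1).
AP = (-3, -1, 1); AP·d = -1, |AP|² = 11, |d|² = 1.
distance² = |AP|² − (AP·d)²/|d|² = 11 − 1/1 = 10, so the distance is √10.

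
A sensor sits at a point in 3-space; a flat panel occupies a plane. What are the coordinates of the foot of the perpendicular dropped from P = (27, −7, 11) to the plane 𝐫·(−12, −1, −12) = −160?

(15, -8, -1)

n = (−12, −1, −12), |n|² = 289, and n·P − (-160) = -289.
t = -289/289 = -1, so the foot is P − t·n = (27, −7, 11) − (-1)·(−12, −1, −12) = (15, −8, −1).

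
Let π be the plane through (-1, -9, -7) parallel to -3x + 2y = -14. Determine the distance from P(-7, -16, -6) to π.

4√13/13

Parallel planes share the normal n = (-3, 2, 0); since (-1, -9, -7) lies on the plane, its equation is -3x + 2y = -15.
d = |(-3)·(-7) + 2·(-16) − (-15)| / √(9 + 4 + 0) = |4| / √13 = 4/√13.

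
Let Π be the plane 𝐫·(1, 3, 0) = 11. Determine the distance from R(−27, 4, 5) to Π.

Normal vector n = (1, 3, 0), and n·(−27, 4, 5) − 11 = −26.
|n| = √(1 + 9 + 0) = √10, so the distance is |-26|/√10 = 13√10/5.

13√10/5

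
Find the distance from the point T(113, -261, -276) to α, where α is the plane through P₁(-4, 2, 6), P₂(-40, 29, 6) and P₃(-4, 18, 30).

9

P₁P₂ = (-36, 27, 0) and P₁P₃ = (0, 16, 24), so a normal is n = P₁P₂ × P₁P₃ = (648, 864, -576).
n = (648, 864, -576); n·P − (-4320) = 11016; |n| = 1224; distance = 11016/1224 = 9.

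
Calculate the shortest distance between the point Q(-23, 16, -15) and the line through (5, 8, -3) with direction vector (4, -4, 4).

Direction vector d = (4, -4, 4).
AP = (-28, 8, -12), and AP × d = (-16, 64, 80).
|AP × d|² = 10752 and |d|² = 48, so the distance is √(10752/48) = √224 = 4√14.

4√14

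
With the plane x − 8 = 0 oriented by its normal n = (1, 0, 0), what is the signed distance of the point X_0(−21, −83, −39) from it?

-29

n·X_0 − 8 = -29.
|n| = 1, so the signed distance is -29/1 = -29.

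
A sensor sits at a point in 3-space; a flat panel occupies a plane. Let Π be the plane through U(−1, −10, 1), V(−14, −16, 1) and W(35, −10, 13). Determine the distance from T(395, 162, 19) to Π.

UV = (−13, −6, 0) and UW = (36, 0, 12), so a normal is n = UV × UW = (−72, 156, 216).
Then n·(395, 162, 19) − (−1272) = 2208.
|n| = √(5184 + 24336 + 46656) = 276, so the distance is |2208|/276 = 8.

8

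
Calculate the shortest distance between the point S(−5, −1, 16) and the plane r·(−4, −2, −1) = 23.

17/√21

n = (−4, −2, −1); n·P − 23 = -17; |n| = √21; distance = 17/√21.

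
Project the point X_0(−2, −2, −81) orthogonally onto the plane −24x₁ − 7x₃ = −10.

(22, -2, -74)

n = (−24, 0, −7), |n|² = 625, and n·X_0 − (-10) = 625.
t = 625/625 = 1, so the foot is X_0 − t·n = (−2, −2, −81) − 1·(−24, 0, −7) = (22, −2, −74).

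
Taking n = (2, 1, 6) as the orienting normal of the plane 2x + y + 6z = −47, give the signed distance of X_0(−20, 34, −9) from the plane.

-13/√41

n·X_0 − (-47) = -13.
|n| = √41, so the signed distance is -13/√41.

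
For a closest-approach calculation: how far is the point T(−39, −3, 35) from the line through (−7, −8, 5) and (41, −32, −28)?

√185

A direction vector is d = (48, −24, −33).
AP = (−32, 5, 30); AP·d = -2646, |AP|² = 1949, |d|² = 3969.
distance² = |AP|² − (AP·d)²/|d|² = 1949 − 7001316/3969 = 185, so the distance is √185.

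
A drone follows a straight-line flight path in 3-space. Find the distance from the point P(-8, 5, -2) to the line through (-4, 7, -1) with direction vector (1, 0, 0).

Direction vector d = (1, 0, 0).
AP = (-4, -2, -1); AP·d = -4, |AP|² = 21, |d|² = 1.
distance² = |AP|² − (AP·d)²/|d|² = 21 − 16/1 = 5, so the distance is √5.

√5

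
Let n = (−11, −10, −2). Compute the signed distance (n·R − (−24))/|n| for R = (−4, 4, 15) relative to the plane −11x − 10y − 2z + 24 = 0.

n·R − (-24) = -2.
|n| = 15, so the signed distance is -2/15.

-2/15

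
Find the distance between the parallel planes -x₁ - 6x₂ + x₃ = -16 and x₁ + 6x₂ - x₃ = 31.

15/√38

Divide the second equation by -1 to match normals: -x₁ - 6x₂ + x₃ = -31.
With common normal n = (-1, -6, 1) (|n| = √38), the distance is |(-16) − (-31)|/|n| = 15/√38.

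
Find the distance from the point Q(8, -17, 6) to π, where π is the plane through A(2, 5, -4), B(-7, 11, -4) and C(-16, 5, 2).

AB = (-9, 6, 0) and AC = (-18, 0, 6), so a normal is n = AB × AC = (36, 54, 108).
Then n·(8, -17, 6) - (-90) = 108.
|n| = √(1296 + 2916 + 11664) = 126, so the distance is |108|/126 = 6/7.

6/7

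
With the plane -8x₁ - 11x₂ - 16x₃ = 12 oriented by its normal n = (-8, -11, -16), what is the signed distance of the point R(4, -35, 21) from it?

5/21

n·R − 12 = 5.
|n| = 21, so the signed distance is 5/21.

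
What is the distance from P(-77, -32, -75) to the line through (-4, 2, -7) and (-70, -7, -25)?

A direction vector is d = (-66, -9, -18).
AP = (-73, -34, -68); AP·d = 6348, |AP|² = 11109, |d|² = 4761.
distance² = |AP|² − (AP·d)²/|d|² = 11109 − 40297104/4761 = 2645, so the distance is 23√5.

23√5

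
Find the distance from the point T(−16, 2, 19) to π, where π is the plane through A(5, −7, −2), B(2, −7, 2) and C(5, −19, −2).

AB = (−3, 0, 4) and AC = (0, −12, 0), so a normal is n = AB × AC = (48, 0, 36).
Then n·(−16, 2, 19) − 168 = −252.
|n| = √(2304 + 0 + 1296) = 60, so the distance is |-252|/60 = 21/5.

21/5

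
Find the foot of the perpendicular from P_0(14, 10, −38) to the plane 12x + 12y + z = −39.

The perpendicular from P_0 has direction n = (12, 12, 1): r = (14, 10, −38) + λ(12, 12, 1).
Substitute into the plane: n·(P_0 + λn) = -39 gives 250 + 289λ = -39, so λ = -1.
Foot = (14, 10, −38) + (-1)·(12, 12, 1) = (2, −2, −39).

(2, -2, -39)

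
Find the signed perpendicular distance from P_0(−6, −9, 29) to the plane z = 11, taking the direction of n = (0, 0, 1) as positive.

18

n·P_0 − 11 = 18.
|n| = 1, so the signed distance is 18/1 = 18.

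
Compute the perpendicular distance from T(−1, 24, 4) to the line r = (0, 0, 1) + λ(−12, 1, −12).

Direction vector d = (−12, 1, −12).
AP = (−1, 24, 3), and AP × d = (−291, −48, 287).
|AP × d|² = 169354 and |d|² = 289, so the distance is √(169354/289) = √586.

√586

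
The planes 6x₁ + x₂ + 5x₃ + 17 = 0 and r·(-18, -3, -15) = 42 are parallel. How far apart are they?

Divide the second equation by -3 to match normals: 6x₁ + x₂ + 5x₃ = -14.
Both planes have normal n = (6, 1, 5), |n| = √62. Any point on the first plane is at distance |(-14) − (-17)|/|n| = 3/√62 = 3√62/62 from the second.

3/√62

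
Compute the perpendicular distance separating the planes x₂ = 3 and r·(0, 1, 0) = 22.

Both planes have normal n = (0, 1, 0), |n| = 1. Any point on the first plane is at distance |22 − 3|/|n| = 19/1 = 19 from the second.

19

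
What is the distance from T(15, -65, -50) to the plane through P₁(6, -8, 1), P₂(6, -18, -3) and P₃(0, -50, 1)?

1

P₁P₂ = (0, -10, -4) and P₁P₃ = (-6, -42, 0), so a normal is n = P₁P₂ × P₁P₃ = (-168, 24, -60).
Then n·(15, -65, -50) - (-1260) = 180.
|n| = √(28224 + 576 + 3600) = 180, so the distance is |180|/180 = 1.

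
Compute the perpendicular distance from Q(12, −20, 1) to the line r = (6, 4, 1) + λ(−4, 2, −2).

Direction vector d = (−4, 2, −2).
AP = (6, −24, 0); AP·d = -72, |AP|² = 612, |d|² = 24.
distance² = |AP|² − (AP·d)²/|d|² = 612 − 5184/24 = 396, so the distance is 6√11.

6√11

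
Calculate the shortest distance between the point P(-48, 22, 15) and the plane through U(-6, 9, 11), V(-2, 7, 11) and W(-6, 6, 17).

UV = (4, -2, 0) and UW = (0, -3, 6), so a normal is n = UV × UW = (-12, -24, -12).
n = (-12, -24, -12); n·P − (-276) = 144; |n| = 12√6; distance = 144/(12√6) = 2√6.

2√6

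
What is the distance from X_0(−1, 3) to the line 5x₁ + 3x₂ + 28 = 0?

d = |5·(-1) + 3·3 − (-28)| / √(25 + 9) = |32|/√34 = 32/√34.

16√34/17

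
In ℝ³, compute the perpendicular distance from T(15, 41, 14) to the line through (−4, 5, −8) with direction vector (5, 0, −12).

Direction vector d = (5, 0, −12).
AP = (19, 36, 22); AP·d = -169, |AP|² = 2141, |d|² = 169.
distance² = |AP|² − (AP·d)²/|d|² = 2141 − 28561/169 = 1972, so the distance is 2√493.

2√493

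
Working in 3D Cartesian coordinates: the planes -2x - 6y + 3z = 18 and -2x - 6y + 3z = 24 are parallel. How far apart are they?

Both planes have normal n = (-2, -6, 3), |n| = 7. Any point on the first plane is at distance |24 − 18|/|n| = 6/7 from the second.

6/7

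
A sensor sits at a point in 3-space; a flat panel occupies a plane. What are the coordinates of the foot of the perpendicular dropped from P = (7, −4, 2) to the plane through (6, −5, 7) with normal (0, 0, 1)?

n = (0, 0, 1), |n|² = 1, and n·P − 7 = -5.
t = -5/1 = -5, so the foot is P − t·n = (7, −4, 2) − (-5)·(0, 0, 1) = (7, −4, 7).

(7, -4, 7)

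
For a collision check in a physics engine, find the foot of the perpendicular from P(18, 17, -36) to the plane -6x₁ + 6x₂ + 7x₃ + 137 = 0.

n = (-6, 6, 7), |n|² = 121, and n·P − (-137) = -121.
t = -121/121 = -1, so the foot is P − t·n = (18, 17, -36) − (-1)·(-6, 6, 7) = (12, 23, -29).

(12, 23, -29)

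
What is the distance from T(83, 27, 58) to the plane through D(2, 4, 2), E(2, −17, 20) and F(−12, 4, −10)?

DE = (0, −21, 18) and DF = (−14, 0, −12), so a normal is n = DE × DF = (252, −252, −294).
n = (252, −252, −294); n·P − (-1092) = -1848; |n| = 462; distance = 1848/462 = 4.

4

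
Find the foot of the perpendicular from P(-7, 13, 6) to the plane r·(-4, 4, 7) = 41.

The perpendicular from P has direction n = (-4, 4, 7): r = (-7, 13, 6) + λ(-4, 4, 7).
Substitute into the plane: n·(P + λn) = 41 gives 122 + 81λ = 41, so λ = -1.
Foot = (-7, 13, 6) + (-1)·(-4, 4, 7) = (-3, 9, -1).

(-3, 9, -1)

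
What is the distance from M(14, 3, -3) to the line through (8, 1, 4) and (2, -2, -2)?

√89

A direction vector is d = (-6, -3, -6).
AP = (6, 2, -7); AP·d = 0, |AP|² = 89, |d|² = 81.
distance² = |AP|² − (AP·d)²/|d|² = 89 − 0/81 = 89, so the distance is √89.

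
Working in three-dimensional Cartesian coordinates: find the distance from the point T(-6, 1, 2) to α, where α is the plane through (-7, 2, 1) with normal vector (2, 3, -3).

4/√22

The plane has equation n·(r − (-7, 2, 1)) = 0, i.e. n·r = -11.
Then n·(-6, 1, 2) - (-11) = -4.
|n| = √(4 + 9 + 9) = √22, so the distance is |-4|/√22 = 4/√22.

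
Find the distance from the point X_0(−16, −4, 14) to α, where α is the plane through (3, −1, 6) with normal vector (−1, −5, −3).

2√35/7

The plane has equation n·(r − (3, −1, 6)) = 0, i.e. n·r = -16.
n = (−1, −5, −3); n·P − (-16) = 10; |n| = √35; distance = 10/√35.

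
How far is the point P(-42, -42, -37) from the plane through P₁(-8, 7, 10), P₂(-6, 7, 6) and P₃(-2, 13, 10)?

17/3

P₁P₂ = (2, 0, -4) and P₁P₃ = (6, 6, 0), so a normal is n = P₁P₂ × P₁P₃ = (24, -24, 12).
d = |24·(-42) + (-24)·(-42) + 12·(-37) − (-240)| / √(576 + 576 + 144) = |-204| / 36 = 17/3.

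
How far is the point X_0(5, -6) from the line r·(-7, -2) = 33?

56/√53

d = |(-7)·5 + (-2)·(-6) − 33| / √(49 + 4) = |-56|/√53 = 56√53/53.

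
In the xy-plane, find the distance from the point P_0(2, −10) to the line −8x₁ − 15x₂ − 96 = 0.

38/17

d = |(-8)·2 + (-15)·(-10) − 96| / √(64 + 225) = |38|/17 = 38/17.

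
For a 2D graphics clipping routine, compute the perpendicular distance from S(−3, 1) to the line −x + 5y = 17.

d = |(-1)·(-3) + 5·1 − 17| / √(1 + 25) = |-9|/√26 = 9√26/26.

9/√26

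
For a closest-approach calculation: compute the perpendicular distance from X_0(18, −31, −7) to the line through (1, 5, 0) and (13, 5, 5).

√1465

A direction vector is d = (12, 0, 5).
AP = (17, −36, −7); AP·d = 169, |AP|² = 1634, |d|² = 169.
distance² = |AP|² − (AP·d)²/|d|² = 1634 − 28561/169 = 1465, so the distance is √1465.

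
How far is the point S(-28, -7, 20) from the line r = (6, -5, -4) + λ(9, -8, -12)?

Direction vector d = (9, -8, -12).
AP = (-34, -2, 24), and AP × d = (216, -192, 290).
|AP × d|² = 167620 and |d|² = 289, so the distance is √(167620/289) = √580 = 2√145.

2√145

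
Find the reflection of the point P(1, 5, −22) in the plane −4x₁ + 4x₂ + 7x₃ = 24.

n = (−4, 4, 7), |n|² = 81, n·P − 24 = -162, so t = -162/81 = -2.
Foot F = P − (-2)·n = (−7, 13, −8); the reflection is 2F − P = (−15, 21, 6).

(-15, 21, 6)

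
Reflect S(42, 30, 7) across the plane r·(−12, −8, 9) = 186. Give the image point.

(-30, -18, 61)

With n = (−12, −8, 9), the signed offset is (n·S − 186)/|n|² = -867/289 = -3.
S' = S − 2t·n = (42, 30, 7) − (-6)·(−12, −8, 9) = (−30, −18, 61).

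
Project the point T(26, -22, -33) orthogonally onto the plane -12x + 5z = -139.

(2, -22, -23)

The perpendicular from T has direction n = (-12, 0, 5): r = (26, -22, -33) + λ(-12, 0, 5).
Substitute into the plane: n·(T + λn) = -139 gives -477 + 169λ = -139, so λ = 2.
Foot = (26, -22, -33) + 2·(-12, 0, 5) = (2, -22, -23).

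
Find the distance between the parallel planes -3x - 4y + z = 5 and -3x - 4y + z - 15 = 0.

5√26/13

With common normal n = (-3, -4, 1) (|n| = √26), the distance is |5 − 15|/|n| = 10/√26.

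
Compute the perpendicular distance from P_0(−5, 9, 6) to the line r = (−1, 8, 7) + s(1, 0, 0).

Direction vector d = (1, 0, 0).
AP = (−4, 1, −1); AP·d = -4, |AP|² = 18, |d|² = 1.
distance² = |AP|² − (AP·d)²/|d|² = 18 − 16/1 = 2, so the distance is √2.

√2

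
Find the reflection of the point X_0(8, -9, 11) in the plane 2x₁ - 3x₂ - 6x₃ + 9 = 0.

n = (2, -3, -6), |n|² = 49, n·X_0 − (-9) = -14, so t = -14/49 = -2/7.
Foot F = X_0 − (-2/7)·n = (60/7, -69/7, 65/7); the reflection is 2F − X_0 = (64/7, -75/7, 53/7).

(64/7, -75/7, 53/7)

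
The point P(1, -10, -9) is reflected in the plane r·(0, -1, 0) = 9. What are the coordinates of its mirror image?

n = (0, -1, 0), |n|² = 1, n·P − 9 = 1, so t = 1/1 = 1.
Foot F = P − 1·n = (1, -9, -9); the reflection is 2F − P = (1, -8, -9).

(1, -8, -9)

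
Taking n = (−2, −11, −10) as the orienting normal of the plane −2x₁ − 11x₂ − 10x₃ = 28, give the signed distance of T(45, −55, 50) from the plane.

n·T − 28 = -13.
|n| = 15, so the signed distance is -13/15.

-13/15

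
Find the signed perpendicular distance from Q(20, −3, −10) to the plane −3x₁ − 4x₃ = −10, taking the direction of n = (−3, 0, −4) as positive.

n·Q − (-10) = -10.
|n| = 5, so the signed distance is -10/5 = -2.

-2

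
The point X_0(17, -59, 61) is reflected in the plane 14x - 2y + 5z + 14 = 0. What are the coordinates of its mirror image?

(-67, -47, 31)

n = (14, -2, 5), |n|² = 225, n·X_0 − (-14) = 675, so t = 675/225 = 3.
Foot F = X_0 − 3·n = (-25, -53, 46); the reflection is 2F − X_0 = (-67, -47, 31).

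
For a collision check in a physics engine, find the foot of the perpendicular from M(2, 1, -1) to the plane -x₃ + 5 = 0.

(2, 1, 5)

The perpendicular from M has direction n = (0, 0, -1): r = (2, 1, -1) + t(0, 0, -1).
Substitute into the plane: n·(M + tn) = -5 gives 1 + 1t = -5, so t = -6.
Foot = (2, 1, -1) + (-6)·(0, 0, -1) = (2, 1, 5).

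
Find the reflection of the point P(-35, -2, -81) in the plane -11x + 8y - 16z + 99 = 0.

n = (-11, 8, -16), |n|² = 441, n·P − (-99) = 1764, so t = 1764/441 = 4.
Foot F = P − 4·n = (9, -34, -17); the reflection is 2F − P = (53, -66, 47).

(53, -66, 47)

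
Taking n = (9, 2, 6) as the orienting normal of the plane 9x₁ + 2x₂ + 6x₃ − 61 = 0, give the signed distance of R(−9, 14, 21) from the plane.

n·R − 61 = 12.
|n| = 11, so the signed distance is 12/11.

12/11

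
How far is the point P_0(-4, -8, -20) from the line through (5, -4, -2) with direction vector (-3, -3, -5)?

√34

Direction vector d = (-3, -3, -5).
AP = (-9, -4, -18), and AP × d = (-34, 9, 15).
|AP × d|² = 1462 and |d|² = 43, so the distance is √(1462/43) = √34.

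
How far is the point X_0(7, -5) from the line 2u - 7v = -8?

The normal to the line is n = (2, -7) with |n| = √53.
|n·X_0 − (-8)| = |49 − (-8)| = 57, so the distance is 57/√53.

57√53/53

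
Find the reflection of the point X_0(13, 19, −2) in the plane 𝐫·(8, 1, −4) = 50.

(-3, 17, 6)

n = (8, 1, −4), |n|² = 81, n·X_0 − 50 = 81, so t = 81/81 = 1.
Foot F = X_0 − 1·n = (5, 18, 2); the reflection is 2F − X_0 = (−3, 17, 6).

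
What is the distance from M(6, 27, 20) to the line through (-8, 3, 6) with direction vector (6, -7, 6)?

22√2

Direction vector d = (6, -7, 6).
AP = (14, 24, 14), and AP × d = (242, 0, -242).
|AP × d|² = 117128 and |d|² = 121, so the distance is √(117128/121) = √968 = 22√2.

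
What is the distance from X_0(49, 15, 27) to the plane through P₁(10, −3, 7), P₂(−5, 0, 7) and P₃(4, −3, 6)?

9/√62

P₁P₂ = (−15, 3, 0) and P₁P₃ = (−6, 0, −1), so a normal is n = P₁P₂ × P₁P₃ = (−3, −15, 18).
Then n·(49, 15, 27) − 141 = −27.
|n| = √(9 + 225 + 324) = 3√62, so the distance is |-27|/(3√62) = 9√62/62.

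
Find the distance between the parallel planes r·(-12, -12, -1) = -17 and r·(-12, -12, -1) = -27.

Both planes have normal n = (-12, -12, -1), |n| = 17. Any point on the first plane is at distance |(-27) − (-17)|/|n| = 10/17 from the second.

10/17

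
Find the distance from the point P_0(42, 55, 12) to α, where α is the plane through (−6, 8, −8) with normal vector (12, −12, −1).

The plane has equation n·(r − (−6, 8, −8)) = 0, i.e. n·r = -160.
n = (12, −12, −1); n·P − (-160) = -8; |n| = 17; distance = 8/17.

8/17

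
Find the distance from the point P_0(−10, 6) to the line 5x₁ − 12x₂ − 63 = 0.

d = |5·(-10) + (-12)·6 − 63| / √(25 + 144) = |-185|/13 = 185/13.

185/13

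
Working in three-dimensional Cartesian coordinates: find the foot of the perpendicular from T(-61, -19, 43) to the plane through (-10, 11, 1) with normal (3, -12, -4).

n = (3, -12, -4), |n|² = 169, and n·T − (-166) = 39.
t = 39/169 = 3/13, so the foot is T − t·n = (-61, -19, 43) − (3/13)·(3, -12, -4) = (-802/13, -211/13, 571/13).

(-802/13, -211/13, 571/13)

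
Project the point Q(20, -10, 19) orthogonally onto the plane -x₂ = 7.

(20, -7, 19)

n = (0, -1, 0), |n|² = 1, and n·Q − 7 = 3.
t = 3/1 = 3, so the foot is Q − t·n = (20, -10, 19) − 3·(0, -1, 0) = (20, -7, 19).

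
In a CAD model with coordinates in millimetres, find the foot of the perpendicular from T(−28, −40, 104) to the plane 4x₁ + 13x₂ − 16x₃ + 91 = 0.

(-8, 25, 24)

The perpendicular from T has direction n = (4, 13, −16): r = (−28, −40, 104) + μ(4, 13, −16).
Substitute into the plane: n·(T + μn) = -91 gives -2296 + 441μ = -91, so μ = 5.
Foot = (−28, −40, 104) + 5·(4, 13, −16) = (−8, 25, 24).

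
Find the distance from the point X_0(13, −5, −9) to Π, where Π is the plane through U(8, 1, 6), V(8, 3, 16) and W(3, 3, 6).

√30/6

UV = (0, 2, 10) and UW = (−5, 2, 0), so a normal is n = UV × UW = (−20, −50, 10).
d = |(-20)·13 + (-50)·(-5) + 10·(-9) − (-150)| / √(400 + 2500 + 100) = |50| / (10√30) = √30/6.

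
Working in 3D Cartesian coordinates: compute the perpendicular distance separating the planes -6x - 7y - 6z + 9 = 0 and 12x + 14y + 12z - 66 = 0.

Divide the second equation by -2 to match normals: -6x - 7y - 6z = -33.
Both planes have normal n = (-6, -7, -6), |n| = 11. Any point on the first plane is at distance |(-33) − (-9)|/|n| = 24/11 from the second.

24/11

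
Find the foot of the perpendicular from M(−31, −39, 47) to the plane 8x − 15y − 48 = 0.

The perpendicular from M has direction n = (8, −15, 0): r = (−31, −39, 47) + λ(8, −15, 0).
Substitute into the plane: n·(M + λn) = 48 gives 337 + 289λ = 48, so λ = -1.
Foot = (−31, −39, 47) + (-1)·(8, −15, 0) = (−39, −24, 47).

(-39, -24, 47)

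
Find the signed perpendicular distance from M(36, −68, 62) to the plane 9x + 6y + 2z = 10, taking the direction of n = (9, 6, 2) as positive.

30/11

n·M − 10 = 30.
|n| = 11, so the signed distance is 30/11.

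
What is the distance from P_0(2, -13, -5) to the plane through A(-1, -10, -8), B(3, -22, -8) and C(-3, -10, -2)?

AB = (4, -12, 0) and AC = (-2, 0, 6), so a normal is n = AB × AC = (-72, -24, -24).
Then n·(2, -13, -5) - 504 = -216.
|n| = √(5184 + 576 + 576) = 24√11, so the distance is |-216|/(24√11) = 9√11/11.

9/√11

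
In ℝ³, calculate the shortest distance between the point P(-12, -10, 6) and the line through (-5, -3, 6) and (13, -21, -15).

7√2

A direction vector is d = (18, -18, -21).
AP = (-7, -7, 0), and AP × d = (147, -147, 252).
|AP × d|² = 106722 and |d|² = 1089, so the distance is √(106722/1089) = √98 = 7√2.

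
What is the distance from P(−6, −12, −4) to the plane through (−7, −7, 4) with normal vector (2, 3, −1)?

5√14/14

The plane has equation n·(r − (−7, −7, 4)) = 0, i.e. n·r = -39.
n = (2, 3, −1); n·P − (-39) = -5; |n| = √14; distance = 5/√14.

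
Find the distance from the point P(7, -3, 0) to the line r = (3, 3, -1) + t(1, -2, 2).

Direction vector d = (1, -2, 2).
AP = (4, -6, 1), and AP × d = (-10, -7, -2).
|AP × d|² = 153 and |d|² = 9, so the distance is √(153/9) = √17.

√17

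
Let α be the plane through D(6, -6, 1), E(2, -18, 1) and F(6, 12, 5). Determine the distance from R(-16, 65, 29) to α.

2

DE = (-4, -12, 0) and DF = (0, 18, 4), so a normal is n = DE × DF = (-48, 16, -72).
Then n·(-16, 65, 29) - (-456) = 176.
|n| = √(2304 + 256 + 5184) = 88, so the distance is |176|/88 = 2.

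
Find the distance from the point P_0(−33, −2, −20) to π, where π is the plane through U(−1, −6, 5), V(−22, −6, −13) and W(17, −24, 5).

UV = (−21, 0, −18) and UW = (18, −18, 0), so a normal is n = UV × UW = (−324, −324, 378).
Then n·(−33, −2, −20) − 4158 = −378.
|n| = √(104976 + 104976 + 142884) = 594, so the distance is |-378|/594 = 7/11.

7/11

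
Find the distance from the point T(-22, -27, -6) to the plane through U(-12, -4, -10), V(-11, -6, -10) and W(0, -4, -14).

19/√41

UV = (1, -2, 0) and UW = (12, 0, -4), so a normal is n = UV × UW = (8, 4, 24).
n = (8, 4, 24); n·P − (-352) = -76; |n| = 4√41; distance = 76/(4√41) = 19/√41.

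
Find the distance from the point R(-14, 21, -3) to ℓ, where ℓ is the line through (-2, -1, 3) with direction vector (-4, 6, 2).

4√10

Direction vector d = (-4, 6, 2).
AP = (-12, 22, -6); AP·d = 168, |AP|² = 664, |d|² = 56.
distance² = |AP|² − (AP·d)²/|d|² = 664 − 28224/56 = 160, so the distance is 4√10.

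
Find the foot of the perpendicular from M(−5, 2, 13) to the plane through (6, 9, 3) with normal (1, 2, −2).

(0, 12, 3)

n = (1, 2, −2), |n|² = 9, and n·M − 18 = -45.
t = -45/9 = -5, so the foot is M − t·n = (−5, 2, 13) − (-5)·(1, 2, −2) = (0, 12, 3).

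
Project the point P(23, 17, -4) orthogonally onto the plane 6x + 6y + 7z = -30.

(11, 5, -18)

The perpendicular from P has direction n = (6, 6, 7): r = (23, 17, -4) + μ(6, 6, 7).
Substitute into the plane: n·(P + μn) = -30 gives 212 + 121μ = -30, so μ = -2.
Foot = (23, 17, -4) + (-2)·(6, 6, 7) = (11, 5, -18).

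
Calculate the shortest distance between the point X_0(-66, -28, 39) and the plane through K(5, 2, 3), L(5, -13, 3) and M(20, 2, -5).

KL = (0, -15, 0) and KM = (15, 0, -8), so a normal is n = KL × KM = (120, 0, 225).
n = (120, 0, 225); n·P − 1275 = -420; |n| = 255; distance = 420/255 = 28/17.

28/17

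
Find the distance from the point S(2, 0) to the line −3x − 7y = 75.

81/√58

The normal to the line is n = (−3, −7) with |n| = √58.
|n·S − 75| = |-6 − 75| = 81, so the distance is 81/√58 = 81√58/58.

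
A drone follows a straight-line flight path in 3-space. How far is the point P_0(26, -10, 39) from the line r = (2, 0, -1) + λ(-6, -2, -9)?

Direction vector d = (-6, -2, -9).
AP = (24, -10, 40), and AP × d = (170, -24, -108).
|AP × d|² = 41140 and |d|² = 121, so the distance is √(41140/121) = √340 = 2√85.

2√85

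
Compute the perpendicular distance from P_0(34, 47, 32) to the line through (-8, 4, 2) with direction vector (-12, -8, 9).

3√373

Direction vector d = (-12, -8, 9).
AP = (42, 43, 30), and AP × d = (627, -738, 180).
|AP × d|² = 970173 and |d|² = 289, so the distance is √(970173/289) = √3357 = 3√373.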